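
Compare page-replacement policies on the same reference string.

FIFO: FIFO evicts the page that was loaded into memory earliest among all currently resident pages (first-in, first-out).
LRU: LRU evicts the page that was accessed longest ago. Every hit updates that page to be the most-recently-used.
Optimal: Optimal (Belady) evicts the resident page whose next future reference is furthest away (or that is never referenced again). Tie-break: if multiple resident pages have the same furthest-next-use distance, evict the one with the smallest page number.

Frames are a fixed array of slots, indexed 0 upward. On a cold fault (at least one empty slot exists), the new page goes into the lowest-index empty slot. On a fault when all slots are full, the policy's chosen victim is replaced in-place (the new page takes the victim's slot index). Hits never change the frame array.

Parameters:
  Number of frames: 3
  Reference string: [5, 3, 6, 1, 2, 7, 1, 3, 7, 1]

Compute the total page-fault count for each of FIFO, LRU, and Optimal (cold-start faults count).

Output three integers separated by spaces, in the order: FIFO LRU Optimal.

--- FIFO ---
  step 0: ref 5 -> FAULT, frames=[5,-,-] (faults so far: 1)
  step 1: ref 3 -> FAULT, frames=[5,3,-] (faults so far: 2)
  step 2: ref 6 -> FAULT, frames=[5,3,6] (faults so far: 3)
  step 3: ref 1 -> FAULT, evict 5, frames=[1,3,6] (faults so far: 4)
  step 4: ref 2 -> FAULT, evict 3, frames=[1,2,6] (faults so far: 5)
  step 5: ref 7 -> FAULT, evict 6, frames=[1,2,7] (faults so far: 6)
  step 6: ref 1 -> HIT, frames=[1,2,7] (faults so far: 6)
  step 7: ref 3 -> FAULT, evict 1, frames=[3,2,7] (faults so far: 7)
  step 8: ref 7 -> HIT, frames=[3,2,7] (faults so far: 7)
  step 9: ref 1 -> FAULT, evict 2, frames=[3,1,7] (faults so far: 8)
  FIFO total faults: 8
--- LRU ---
  step 0: ref 5 -> FAULT, frames=[5,-,-] (faults so far: 1)
  step 1: ref 3 -> FAULT, frames=[5,3,-] (faults so far: 2)
  step 2: ref 6 -> FAULT, frames=[5,3,6] (faults so far: 3)
  step 3: ref 1 -> FAULT, evict 5, frames=[1,3,6] (faults so far: 4)
  step 4: ref 2 -> FAULT, evict 3, frames=[1,2,6] (faults so far: 5)
  step 5: ref 7 -> FAULT, evict 6, frames=[1,2,7] (faults so far: 6)
  step 6: ref 1 -> HIT, frames=[1,2,7] (faults so far: 6)
  step 7: ref 3 -> FAULT, evict 2, frames=[1,3,7] (faults so far: 7)
  step 8: ref 7 -> HIT, frames=[1,3,7] (faults so far: 7)
  step 9: ref 1 -> HIT, frames=[1,3,7] (faults so far: 7)
  LRU total faults: 7
--- Optimal ---
  step 0: ref 5 -> FAULT, frames=[5,-,-] (faults so far: 1)
  step 1: ref 3 -> FAULT, frames=[5,3,-] (faults so far: 2)
  step 2: ref 6 -> FAULT, frames=[5,3,6] (faults so far: 3)
  step 3: ref 1 -> FAULT, evict 5, frames=[1,3,6] (faults so far: 4)
  step 4: ref 2 -> FAULT, evict 6, frames=[1,3,2] (faults so far: 5)
  step 5: ref 7 -> FAULT, evict 2, frames=[1,3,7] (faults so far: 6)
  step 6: ref 1 -> HIT, frames=[1,3,7] (faults so far: 6)
  step 7: ref 3 -> HIT, frames=[1,3,7] (faults so far: 6)
  step 8: ref 7 -> HIT, frames=[1,3,7] (faults so far: 6)
  step 9: ref 1 -> HIT, frames=[1,3,7] (faults so far: 6)
  Optimal total faults: 6

Answer: 8 7 6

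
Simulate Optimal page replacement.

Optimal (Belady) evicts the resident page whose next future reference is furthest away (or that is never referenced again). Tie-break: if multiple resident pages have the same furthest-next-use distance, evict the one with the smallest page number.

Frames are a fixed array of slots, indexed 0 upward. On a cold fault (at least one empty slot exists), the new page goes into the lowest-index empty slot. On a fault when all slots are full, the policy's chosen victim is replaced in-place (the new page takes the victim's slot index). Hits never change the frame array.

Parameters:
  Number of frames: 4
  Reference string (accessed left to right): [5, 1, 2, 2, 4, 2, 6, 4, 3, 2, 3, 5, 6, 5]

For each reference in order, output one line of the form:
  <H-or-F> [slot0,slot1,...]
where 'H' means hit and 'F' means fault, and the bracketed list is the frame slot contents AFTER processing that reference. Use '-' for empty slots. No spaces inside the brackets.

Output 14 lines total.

F [5,-,-,-]
F [5,1,-,-]
F [5,1,2,-]
H [5,1,2,-]
F [5,1,2,4]
H [5,1,2,4]
F [5,6,2,4]
H [5,6,2,4]
F [5,6,2,3]
H [5,6,2,3]
H [5,6,2,3]
H [5,6,2,3]
H [5,6,2,3]
H [5,6,2,3]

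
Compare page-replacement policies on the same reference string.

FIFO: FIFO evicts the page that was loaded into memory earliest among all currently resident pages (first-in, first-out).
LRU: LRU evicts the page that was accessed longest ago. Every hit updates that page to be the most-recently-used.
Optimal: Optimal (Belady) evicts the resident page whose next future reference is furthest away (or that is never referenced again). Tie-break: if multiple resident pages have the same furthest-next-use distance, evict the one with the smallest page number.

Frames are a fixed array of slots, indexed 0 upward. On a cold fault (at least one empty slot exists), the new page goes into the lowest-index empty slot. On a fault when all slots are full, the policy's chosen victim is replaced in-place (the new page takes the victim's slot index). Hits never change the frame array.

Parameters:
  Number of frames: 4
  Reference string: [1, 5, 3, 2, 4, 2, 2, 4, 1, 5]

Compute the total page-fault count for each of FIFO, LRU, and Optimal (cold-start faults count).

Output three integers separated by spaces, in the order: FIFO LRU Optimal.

Answer: 7 7 5

Derivation:
--- FIFO ---
  step 0: ref 1 -> FAULT, frames=[1,-,-,-] (faults so far: 1)
  step 1: ref 5 -> FAULT, frames=[1,5,-,-] (faults so far: 2)
  step 2: ref 3 -> FAULT, frames=[1,5,3,-] (faults so far: 3)
  step 3: ref 2 -> FAULT, frames=[1,5,3,2] (faults so far: 4)
  step 4: ref 4 -> FAULT, evict 1, frames=[4,5,3,2] (faults so far: 5)
  step 5: ref 2 -> HIT, frames=[4,5,3,2] (faults so far: 5)
  step 6: ref 2 -> HIT, frames=[4,5,3,2] (faults so far: 5)
  step 7: ref 4 -> HIT, frames=[4,5,3,2] (faults so far: 5)
  step 8: ref 1 -> FAULT, evict 5, frames=[4,1,3,2] (faults so far: 6)
  step 9: ref 5 -> FAULT, evict 3, frames=[4,1,5,2] (faults so far: 7)
  FIFO total faults: 7
--- LRU ---
  step 0: ref 1 -> FAULT, frames=[1,-,-,-] (faults so far: 1)
  step 1: ref 5 -> FAULT, frames=[1,5,-,-] (faults so far: 2)
  step 2: ref 3 -> FAULT, frames=[1,5,3,-] (faults so far: 3)
  step 3: ref 2 -> FAULT, frames=[1,5,3,2] (faults so far: 4)
  step 4: ref 4 -> FAULT, evict 1, frames=[4,5,3,2] (faults so far: 5)
  step 5: ref 2 -> HIT, frames=[4,5,3,2] (faults so far: 5)
  step 6: ref 2 -> HIT, frames=[4,5,3,2] (faults so far: 5)
  step 7: ref 4 -> HIT, frames=[4,5,3,2] (faults so far: 5)
  step 8: ref 1 -> FAULT, evict 5, frames=[4,1,3,2] (faults so far: 6)
  step 9: ref 5 -> FAULT, evict 3, frames=[4,1,5,2] (faults so far: 7)
  LRU total faults: 7
--- Optimal ---
  step 0: ref 1 -> FAULT, frames=[1,-,-,-] (faults so far: 1)
  step 1: ref 5 -> FAULT, frames=[1,5,-,-] (faults so far: 2)
  step 2: ref 3 -> FAULT, frames=[1,5,3,-] (faults so far: 3)
  step 3: ref 2 -> FAULT, frames=[1,5,3,2] (faults so far: 4)
  step 4: ref 4 -> FAULT, evict 3, frames=[1,5,4,2] (faults so far: 5)
  step 5: ref 2 -> HIT, frames=[1,5,4,2] (faults so far: 5)
  step 6: ref 2 -> HIT, frames=[1,5,4,2] (faults so far: 5)
  step 7: ref 4 -> HIT, frames=[1,5,4,2] (faults so far: 5)
  step 8: ref 1 -> HIT, frames=[1,5,4,2] (faults so far: 5)
  step 9: ref 5 -> HIT, frames=[1,5,4,2] (faults so far: 5)
  Optimal total faults: 5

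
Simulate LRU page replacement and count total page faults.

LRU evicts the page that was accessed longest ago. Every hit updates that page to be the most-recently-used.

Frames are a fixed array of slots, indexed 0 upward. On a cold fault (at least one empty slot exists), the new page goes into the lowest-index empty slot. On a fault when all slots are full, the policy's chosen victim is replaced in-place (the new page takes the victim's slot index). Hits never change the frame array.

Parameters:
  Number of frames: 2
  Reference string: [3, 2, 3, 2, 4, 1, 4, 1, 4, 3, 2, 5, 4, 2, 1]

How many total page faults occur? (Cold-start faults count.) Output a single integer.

Answer: 10

Derivation:
Step 0: ref 3 → FAULT, frames=[3,-]
Step 1: ref 2 → FAULT, frames=[3,2]
Step 2: ref 3 → HIT, frames=[3,2]
Step 3: ref 2 → HIT, frames=[3,2]
Step 4: ref 4 → FAULT (evict 3), frames=[4,2]
Step 5: ref 1 → FAULT (evict 2), frames=[4,1]
Step 6: ref 4 → HIT, frames=[4,1]
Step 7: ref 1 → HIT, frames=[4,1]
Step 8: ref 4 → HIT, frames=[4,1]
Step 9: ref 3 → FAULT (evict 1), frames=[4,3]
Step 10: ref 2 → FAULT (evict 4), frames=[2,3]
Step 11: ref 5 → FAULT (evict 3), frames=[2,5]
Step 12: ref 4 → FAULT (evict 2), frames=[4,5]
Step 13: ref 2 → FAULT (evict 5), frames=[4,2]
Step 14: ref 1 → FAULT (evict 4), frames=[1,2]
Total faults: 10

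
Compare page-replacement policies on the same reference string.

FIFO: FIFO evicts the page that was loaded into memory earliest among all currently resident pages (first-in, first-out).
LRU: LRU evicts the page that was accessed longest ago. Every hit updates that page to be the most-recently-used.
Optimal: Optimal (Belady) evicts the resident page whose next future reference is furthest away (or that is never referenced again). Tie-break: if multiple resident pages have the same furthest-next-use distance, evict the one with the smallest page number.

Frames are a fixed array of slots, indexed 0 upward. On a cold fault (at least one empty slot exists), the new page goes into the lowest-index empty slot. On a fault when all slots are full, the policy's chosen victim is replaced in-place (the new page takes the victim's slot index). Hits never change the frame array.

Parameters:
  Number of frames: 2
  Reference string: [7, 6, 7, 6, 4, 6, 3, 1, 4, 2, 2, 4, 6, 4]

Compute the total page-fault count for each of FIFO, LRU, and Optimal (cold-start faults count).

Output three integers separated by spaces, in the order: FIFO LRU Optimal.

Answer: 9 8 7

Derivation:
--- FIFO ---
  step 0: ref 7 -> FAULT, frames=[7,-] (faults so far: 1)
  step 1: ref 6 -> FAULT, frames=[7,6] (faults so far: 2)
  step 2: ref 7 -> HIT, frames=[7,6] (faults so far: 2)
  step 3: ref 6 -> HIT, frames=[7,6] (faults so far: 2)
  step 4: ref 4 -> FAULT, evict 7, frames=[4,6] (faults so far: 3)
  step 5: ref 6 -> HIT, frames=[4,6] (faults so far: 3)
  step 6: ref 3 -> FAULT, evict 6, frames=[4,3] (faults so far: 4)
  step 7: ref 1 -> FAULT, evict 4, frames=[1,3] (faults so far: 5)
  step 8: ref 4 -> FAULT, evict 3, frames=[1,4] (faults so far: 6)
  step 9: ref 2 -> FAULT, evict 1, frames=[2,4] (faults so far: 7)
  step 10: ref 2 -> HIT, frames=[2,4] (faults so far: 7)
  step 11: ref 4 -> HIT, frames=[2,4] (faults so far: 7)
  step 12: ref 6 -> FAULT, evict 4, frames=[2,6] (faults so far: 8)
  step 13: ref 4 -> FAULT, evict 2, frames=[4,6] (faults so far: 9)
  FIFO total faults: 9
--- LRU ---
  step 0: ref 7 -> FAULT, frames=[7,-] (faults so far: 1)
  step 1: ref 6 -> FAULT, frames=[7,6] (faults so far: 2)
  step 2: ref 7 -> HIT, frames=[7,6] (faults so far: 2)
  step 3: ref 6 -> HIT, frames=[7,6] (faults so far: 2)
  step 4: ref 4 -> FAULT, evict 7, frames=[4,6] (faults so far: 3)
  step 5: ref 6 -> HIT, frames=[4,6] (faults so far: 3)
  step 6: ref 3 -> FAULT, evict 4, frames=[3,6] (faults so far: 4)
  step 7: ref 1 -> FAULT, evict 6, frames=[3,1] (faults so far: 5)
  step 8: ref 4 -> FAULT, evict 3, frames=[4,1] (faults so far: 6)
  step 9: ref 2 -> FAULT, evict 1, frames=[4,2] (faults so far: 7)
  step 10: ref 2 -> HIT, frames=[4,2] (faults so far: 7)
  step 11: ref 4 -> HIT, frames=[4,2] (faults so far: 7)
  step 12: ref 6 -> FAULT, evict 2, frames=[4,6] (faults so far: 8)
  step 13: ref 4 -> HIT, frames=[4,6] (faults so far: 8)
  LRU total faults: 8
--- Optimal ---
  step 0: ref 7 -> FAULT, frames=[7,-] (faults so far: 1)
  step 1: ref 6 -> FAULT, frames=[7,6] (faults so far: 2)
  step 2: ref 7 -> HIT, frames=[7,6] (faults so far: 2)
  step 3: ref 6 -> HIT, frames=[7,6] (faults so far: 2)
  step 4: ref 4 -> FAULT, evict 7, frames=[4,6] (faults so far: 3)
  step 5: ref 6 -> HIT, frames=[4,6] (faults so far: 3)
  step 6: ref 3 -> FAULT, evict 6, frames=[4,3] (faults so far: 4)
  step 7: ref 1 -> FAULT, evict 3, frames=[4,1] (faults so far: 5)
  step 8: ref 4 -> HIT, frames=[4,1] (faults so far: 5)
  step 9: ref 2 -> FAULT, evict 1, frames=[4,2] (faults so far: 6)
  step 10: ref 2 -> HIT, frames=[4,2] (faults so far: 6)
  step 11: ref 4 -> HIT, frames=[4,2] (faults so far: 6)
  step 12: ref 6 -> FAULT, evict 2, frames=[4,6] (faults so far: 7)
  step 13: ref 4 -> HIT, frames=[4,6] (faults so far: 7)
  Optimal total faults: 7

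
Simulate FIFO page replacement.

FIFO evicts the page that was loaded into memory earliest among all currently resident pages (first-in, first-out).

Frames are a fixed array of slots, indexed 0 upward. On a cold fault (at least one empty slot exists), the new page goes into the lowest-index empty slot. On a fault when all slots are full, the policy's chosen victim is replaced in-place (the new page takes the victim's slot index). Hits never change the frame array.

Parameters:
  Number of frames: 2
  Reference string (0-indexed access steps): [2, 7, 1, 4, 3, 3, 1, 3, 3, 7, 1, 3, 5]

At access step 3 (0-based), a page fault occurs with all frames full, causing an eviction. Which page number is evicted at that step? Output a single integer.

Answer: 7

Derivation:
Step 0: ref 2 -> FAULT, frames=[2,-]
Step 1: ref 7 -> FAULT, frames=[2,7]
Step 2: ref 1 -> FAULT, evict 2, frames=[1,7]
Step 3: ref 4 -> FAULT, evict 7, frames=[1,4]
At step 3: evicted page 7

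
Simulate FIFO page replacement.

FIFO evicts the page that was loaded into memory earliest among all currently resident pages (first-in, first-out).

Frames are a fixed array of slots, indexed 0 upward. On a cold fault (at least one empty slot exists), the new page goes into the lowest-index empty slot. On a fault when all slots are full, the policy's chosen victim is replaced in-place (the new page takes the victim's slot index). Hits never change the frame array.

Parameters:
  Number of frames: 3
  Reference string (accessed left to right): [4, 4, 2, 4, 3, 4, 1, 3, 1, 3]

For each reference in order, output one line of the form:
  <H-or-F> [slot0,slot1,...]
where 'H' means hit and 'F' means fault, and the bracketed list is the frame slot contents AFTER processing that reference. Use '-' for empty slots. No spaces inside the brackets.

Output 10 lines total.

F [4,-,-]
H [4,-,-]
F [4,2,-]
H [4,2,-]
F [4,2,3]
H [4,2,3]
F [1,2,3]
H [1,2,3]
H [1,2,3]
H [1,2,3]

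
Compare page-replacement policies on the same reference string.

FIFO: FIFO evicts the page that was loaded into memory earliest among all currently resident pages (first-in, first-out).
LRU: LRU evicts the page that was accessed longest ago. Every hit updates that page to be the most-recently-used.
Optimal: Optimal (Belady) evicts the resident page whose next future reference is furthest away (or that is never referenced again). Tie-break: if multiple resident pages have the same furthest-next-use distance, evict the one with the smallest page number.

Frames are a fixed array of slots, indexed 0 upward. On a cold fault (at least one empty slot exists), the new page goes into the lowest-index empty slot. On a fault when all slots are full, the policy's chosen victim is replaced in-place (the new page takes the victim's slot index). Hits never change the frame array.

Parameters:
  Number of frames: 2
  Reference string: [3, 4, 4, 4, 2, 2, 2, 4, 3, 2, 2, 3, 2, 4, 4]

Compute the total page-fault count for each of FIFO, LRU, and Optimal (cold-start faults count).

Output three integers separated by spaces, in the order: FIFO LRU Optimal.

Answer: 5 6 5

Derivation:
--- FIFO ---
  step 0: ref 3 -> FAULT, frames=[3,-] (faults so far: 1)
  step 1: ref 4 -> FAULT, frames=[3,4] (faults so far: 2)
  step 2: ref 4 -> HIT, frames=[3,4] (faults so far: 2)
  step 3: ref 4 -> HIT, frames=[3,4] (faults so far: 2)
  step 4: ref 2 -> FAULT, evict 3, frames=[2,4] (faults so far: 3)
  step 5: ref 2 -> HIT, frames=[2,4] (faults so far: 3)
  step 6: ref 2 -> HIT, frames=[2,4] (faults so far: 3)
  step 7: ref 4 -> HIT, frames=[2,4] (faults so far: 3)
  step 8: ref 3 -> FAULT, evict 4, frames=[2,3] (faults so far: 4)
  step 9: ref 2 -> HIT, frames=[2,3] (faults so far: 4)
  step 10: ref 2 -> HIT, frames=[2,3] (faults so far: 4)
  step 11: ref 3 -> HIT, frames=[2,3] (faults so far: 4)
  step 12: ref 2 -> HIT, frames=[2,3] (faults so far: 4)
  step 13: ref 4 -> FAULT, evict 2, frames=[4,3] (faults so far: 5)
  step 14: ref 4 -> HIT, frames=[4,3] (faults so far: 5)
  FIFO total faults: 5
--- LRU ---
  step 0: ref 3 -> FAULT, frames=[3,-] (faults so far: 1)
  step 1: ref 4 -> FAULT, frames=[3,4] (faults so far: 2)
  step 2: ref 4 -> HIT, frames=[3,4] (faults so far: 2)
  step 3: ref 4 -> HIT, frames=[3,4] (faults so far: 2)
  step 4: ref 2 -> FAULT, evict 3, frames=[2,4] (faults so far: 3)
  step 5: ref 2 -> HIT, frames=[2,4] (faults so far: 3)
  step 6: ref 2 -> HIT, frames=[2,4] (faults so far: 3)
  step 7: ref 4 -> HIT, frames=[2,4] (faults so far: 3)
  step 8: ref 3 -> FAULT, evict 2, frames=[3,4] (faults so far: 4)
  step 9: ref 2 -> FAULT, evict 4, frames=[3,2] (faults so far: 5)
  step 10: ref 2 -> HIT, frames=[3,2] (faults so far: 5)
  step 11: ref 3 -> HIT, frames=[3,2] (faults so far: 5)
  step 12: ref 2 -> HIT, frames=[3,2] (faults so far: 5)
  step 13: ref 4 -> FAULT, evict 3, frames=[4,2] (faults so far: 6)
  step 14: ref 4 -> HIT, frames=[4,2] (faults so far: 6)
  LRU total faults: 6
--- Optimal ---
  step 0: ref 3 -> FAULT, frames=[3,-] (faults so far: 1)
  step 1: ref 4 -> FAULT, frames=[3,4] (faults so far: 2)
  step 2: ref 4 -> HIT, frames=[3,4] (faults so far: 2)
  step 3: ref 4 -> HIT, frames=[3,4] (faults so far: 2)
  step 4: ref 2 -> FAULT, evict 3, frames=[2,4] (faults so far: 3)
  step 5: ref 2 -> HIT, frames=[2,4] (faults so far: 3)
  step 6: ref 2 -> HIT, frames=[2,4] (faults so far: 3)
  step 7: ref 4 -> HIT, frames=[2,4] (faults so far: 3)
  step 8: ref 3 -> FAULT, evict 4, frames=[2,3] (faults so far: 4)
  step 9: ref 2 -> HIT, frames=[2,3] (faults so far: 4)
  step 10: ref 2 -> HIT, frames=[2,3] (faults so far: 4)
  step 11: ref 3 -> HIT, frames=[2,3] (faults so far: 4)
  step 12: ref 2 -> HIT, frames=[2,3] (faults so far: 4)
  step 13: ref 4 -> FAULT, evict 2, frames=[4,3] (faults so far: 5)
  step 14: ref 4 -> HIT, frames=[4,3] (faults so far: 5)
  Optimal total faults: 5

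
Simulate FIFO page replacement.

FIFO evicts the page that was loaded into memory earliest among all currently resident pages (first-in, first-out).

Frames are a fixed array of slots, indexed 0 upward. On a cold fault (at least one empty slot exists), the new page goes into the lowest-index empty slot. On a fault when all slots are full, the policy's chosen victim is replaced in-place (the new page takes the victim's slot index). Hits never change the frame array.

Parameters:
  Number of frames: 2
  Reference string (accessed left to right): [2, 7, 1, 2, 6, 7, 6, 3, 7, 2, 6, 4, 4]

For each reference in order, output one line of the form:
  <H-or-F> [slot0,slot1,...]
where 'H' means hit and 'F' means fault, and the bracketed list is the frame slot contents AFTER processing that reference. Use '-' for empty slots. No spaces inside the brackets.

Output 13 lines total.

F [2,-]
F [2,7]
F [1,7]
F [1,2]
F [6,2]
F [6,7]
H [6,7]
F [3,7]
H [3,7]
F [3,2]
F [6,2]
F [6,4]
H [6,4]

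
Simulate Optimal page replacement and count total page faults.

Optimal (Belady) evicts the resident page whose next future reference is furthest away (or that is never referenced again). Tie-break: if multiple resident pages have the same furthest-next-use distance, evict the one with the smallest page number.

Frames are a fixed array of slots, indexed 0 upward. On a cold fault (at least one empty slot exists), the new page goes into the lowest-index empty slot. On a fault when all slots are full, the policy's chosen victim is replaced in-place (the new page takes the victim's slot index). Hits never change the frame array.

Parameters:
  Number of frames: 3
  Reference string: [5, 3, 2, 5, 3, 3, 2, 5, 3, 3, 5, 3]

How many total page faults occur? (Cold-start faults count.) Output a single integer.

Step 0: ref 5 → FAULT, frames=[5,-,-]
Step 1: ref 3 → FAULT, frames=[5,3,-]
Step 2: ref 2 → FAULT, frames=[5,3,2]
Step 3: ref 5 → HIT, frames=[5,3,2]
Step 4: ref 3 → HIT, frames=[5,3,2]
Step 5: ref 3 → HIT, frames=[5,3,2]
Step 6: ref 2 → HIT, frames=[5,3,2]
Step 7: ref 5 → HIT, frames=[5,3,2]
Step 8: ref 3 → HIT, frames=[5,3,2]
Step 9: ref 3 → HIT, frames=[5,3,2]
Step 10: ref 5 → HIT, frames=[5,3,2]
Step 11: ref 3 → HIT, frames=[5,3,2]
Total faults: 3

Answer: 3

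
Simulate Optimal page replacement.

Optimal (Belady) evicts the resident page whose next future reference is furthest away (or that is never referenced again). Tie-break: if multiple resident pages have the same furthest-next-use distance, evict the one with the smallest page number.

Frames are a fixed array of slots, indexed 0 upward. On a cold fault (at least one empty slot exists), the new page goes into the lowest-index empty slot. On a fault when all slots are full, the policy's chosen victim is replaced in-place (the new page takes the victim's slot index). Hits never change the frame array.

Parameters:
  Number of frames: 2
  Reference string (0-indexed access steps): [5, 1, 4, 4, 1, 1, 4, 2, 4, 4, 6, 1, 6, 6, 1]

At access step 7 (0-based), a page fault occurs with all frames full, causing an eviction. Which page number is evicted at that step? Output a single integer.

Answer: 1

Derivation:
Step 0: ref 5 -> FAULT, frames=[5,-]
Step 1: ref 1 -> FAULT, frames=[5,1]
Step 2: ref 4 -> FAULT, evict 5, frames=[4,1]
Step 3: ref 4 -> HIT, frames=[4,1]
Step 4: ref 1 -> HIT, frames=[4,1]
Step 5: ref 1 -> HIT, frames=[4,1]
Step 6: ref 4 -> HIT, frames=[4,1]
Step 7: ref 2 -> FAULT, evict 1, frames=[4,2]
At step 7: evicted page 1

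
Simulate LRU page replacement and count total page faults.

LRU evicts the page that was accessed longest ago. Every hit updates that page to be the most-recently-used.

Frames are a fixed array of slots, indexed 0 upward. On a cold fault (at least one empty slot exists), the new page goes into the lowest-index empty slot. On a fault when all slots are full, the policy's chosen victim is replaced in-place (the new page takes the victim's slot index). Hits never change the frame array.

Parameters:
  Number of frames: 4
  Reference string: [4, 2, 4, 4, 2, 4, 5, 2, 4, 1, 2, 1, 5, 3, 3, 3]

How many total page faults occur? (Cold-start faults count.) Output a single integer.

Step 0: ref 4 → FAULT, frames=[4,-,-,-]
Step 1: ref 2 → FAULT, frames=[4,2,-,-]
Step 2: ref 4 → HIT, frames=[4,2,-,-]
Step 3: ref 4 → HIT, frames=[4,2,-,-]
Step 4: ref 2 → HIT, frames=[4,2,-,-]
Step 5: ref 4 → HIT, frames=[4,2,-,-]
Step 6: ref 5 → FAULT, frames=[4,2,5,-]
Step 7: ref 2 → HIT, frames=[4,2,5,-]
Step 8: ref 4 → HIT, frames=[4,2,5,-]
Step 9: ref 1 → FAULT, frames=[4,2,5,1]
Step 10: ref 2 → HIT, frames=[4,2,5,1]
Step 11: ref 1 → HIT, frames=[4,2,5,1]
Step 12: ref 5 → HIT, frames=[4,2,5,1]
Step 13: ref 3 → FAULT (evict 4), frames=[3,2,5,1]
Step 14: ref 3 → HIT, frames=[3,2,5,1]
Step 15: ref 3 → HIT, frames=[3,2,5,1]
Total faults: 5

Answer: 5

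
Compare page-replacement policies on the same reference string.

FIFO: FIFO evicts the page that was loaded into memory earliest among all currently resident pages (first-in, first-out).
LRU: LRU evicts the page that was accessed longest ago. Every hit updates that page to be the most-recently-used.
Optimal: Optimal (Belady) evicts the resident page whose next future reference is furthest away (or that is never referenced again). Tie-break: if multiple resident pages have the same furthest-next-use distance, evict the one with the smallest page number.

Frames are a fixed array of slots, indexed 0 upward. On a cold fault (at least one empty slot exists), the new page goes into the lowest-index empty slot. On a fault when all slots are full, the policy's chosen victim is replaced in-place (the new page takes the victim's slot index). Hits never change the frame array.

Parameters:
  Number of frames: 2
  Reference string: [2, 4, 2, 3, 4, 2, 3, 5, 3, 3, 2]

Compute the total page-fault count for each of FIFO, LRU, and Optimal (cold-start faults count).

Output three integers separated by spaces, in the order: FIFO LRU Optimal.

--- FIFO ---
  step 0: ref 2 -> FAULT, frames=[2,-] (faults so far: 1)
  step 1: ref 4 -> FAULT, frames=[2,4] (faults so far: 2)
  step 2: ref 2 -> HIT, frames=[2,4] (faults so far: 2)
  step 3: ref 3 -> FAULT, evict 2, frames=[3,4] (faults so far: 3)
  step 4: ref 4 -> HIT, frames=[3,4] (faults so far: 3)
  step 5: ref 2 -> FAULT, evict 4, frames=[3,2] (faults so far: 4)
  step 6: ref 3 -> HIT, frames=[3,2] (faults so far: 4)
  step 7: ref 5 -> FAULT, evict 3, frames=[5,2] (faults so far: 5)
  step 8: ref 3 -> FAULT, evict 2, frames=[5,3] (faults so far: 6)
  step 9: ref 3 -> HIT, frames=[5,3] (faults so far: 6)
  step 10: ref 2 -> FAULT, evict 5, frames=[2,3] (faults so far: 7)
  FIFO total faults: 7
--- LRU ---
  step 0: ref 2 -> FAULT, frames=[2,-] (faults so far: 1)
  step 1: ref 4 -> FAULT, frames=[2,4] (faults so far: 2)
  step 2: ref 2 -> HIT, frames=[2,4] (faults so far: 2)
  step 3: ref 3 -> FAULT, evict 4, frames=[2,3] (faults so far: 3)
  step 4: ref 4 -> FAULT, evict 2, frames=[4,3] (faults so far: 4)
  step 5: ref 2 -> FAULT, evict 3, frames=[4,2] (faults so far: 5)
  step 6: ref 3 -> FAULT, evict 4, frames=[3,2] (faults so far: 6)
  step 7: ref 5 -> FAULT, evict 2, frames=[3,5] (faults so far: 7)
  step 8: ref 3 -> HIT, frames=[3,5] (faults so far: 7)
  step 9: ref 3 -> HIT, frames=[3,5] (faults so far: 7)
  step 10: ref 2 -> FAULT, evict 5, frames=[3,2] (faults so far: 8)
  LRU total faults: 8
--- Optimal ---
  step 0: ref 2 -> FAULT, frames=[2,-] (faults so far: 1)
  step 1: ref 4 -> FAULT, frames=[2,4] (faults so far: 2)
  step 2: ref 2 -> HIT, frames=[2,4] (faults so far: 2)
  step 3: ref 3 -> FAULT, evict 2, frames=[3,4] (faults so far: 3)
  step 4: ref 4 -> HIT, frames=[3,4] (faults so far: 3)
  step 5: ref 2 -> FAULT, evict 4, frames=[3,2] (faults so far: 4)
  step 6: ref 3 -> HIT, frames=[3,2] (faults so far: 4)
  step 7: ref 5 -> FAULT, evict 2, frames=[3,5] (faults so far: 5)
  step 8: ref 3 -> HIT, frames=[3,5] (faults so far: 5)
  step 9: ref 3 -> HIT, frames=[3,5] (faults so far: 5)
  step 10: ref 2 -> FAULT, evict 3, frames=[2,5] (faults so far: 6)
  Optimal total faults: 6

Answer: 7 8 6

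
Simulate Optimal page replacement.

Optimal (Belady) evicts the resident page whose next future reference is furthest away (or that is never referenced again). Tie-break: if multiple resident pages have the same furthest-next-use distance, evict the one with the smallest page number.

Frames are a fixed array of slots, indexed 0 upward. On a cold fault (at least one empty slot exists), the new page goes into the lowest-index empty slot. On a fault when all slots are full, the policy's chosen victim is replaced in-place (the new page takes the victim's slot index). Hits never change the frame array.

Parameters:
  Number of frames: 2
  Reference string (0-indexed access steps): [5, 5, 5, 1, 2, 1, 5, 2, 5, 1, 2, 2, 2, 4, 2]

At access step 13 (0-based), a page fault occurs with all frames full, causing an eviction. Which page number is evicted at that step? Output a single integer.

Step 0: ref 5 -> FAULT, frames=[5,-]
Step 1: ref 5 -> HIT, frames=[5,-]
Step 2: ref 5 -> HIT, frames=[5,-]
Step 3: ref 1 -> FAULT, frames=[5,1]
Step 4: ref 2 -> FAULT, evict 5, frames=[2,1]
Step 5: ref 1 -> HIT, frames=[2,1]
Step 6: ref 5 -> FAULT, evict 1, frames=[2,5]
Step 7: ref 2 -> HIT, frames=[2,5]
Step 8: ref 5 -> HIT, frames=[2,5]
Step 9: ref 1 -> FAULT, evict 5, frames=[2,1]
Step 10: ref 2 -> HIT, frames=[2,1]
Step 11: ref 2 -> HIT, frames=[2,1]
Step 12: ref 2 -> HIT, frames=[2,1]
Step 13: ref 4 -> FAULT, evict 1, frames=[2,4]
At step 13: evicted page 1

Answer: 1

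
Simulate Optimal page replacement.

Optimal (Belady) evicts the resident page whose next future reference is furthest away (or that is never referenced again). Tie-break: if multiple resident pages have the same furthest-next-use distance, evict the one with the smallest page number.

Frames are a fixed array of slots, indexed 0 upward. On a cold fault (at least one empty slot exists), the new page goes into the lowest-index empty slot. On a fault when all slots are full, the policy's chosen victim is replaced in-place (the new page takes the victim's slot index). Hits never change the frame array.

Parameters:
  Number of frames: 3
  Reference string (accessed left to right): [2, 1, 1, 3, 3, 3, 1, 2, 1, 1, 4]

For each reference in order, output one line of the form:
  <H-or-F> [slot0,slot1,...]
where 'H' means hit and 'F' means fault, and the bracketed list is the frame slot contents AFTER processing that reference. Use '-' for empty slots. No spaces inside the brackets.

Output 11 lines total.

F [2,-,-]
F [2,1,-]
H [2,1,-]
F [2,1,3]
H [2,1,3]
H [2,1,3]
H [2,1,3]
H [2,1,3]
H [2,1,3]
H [2,1,3]
F [2,4,3]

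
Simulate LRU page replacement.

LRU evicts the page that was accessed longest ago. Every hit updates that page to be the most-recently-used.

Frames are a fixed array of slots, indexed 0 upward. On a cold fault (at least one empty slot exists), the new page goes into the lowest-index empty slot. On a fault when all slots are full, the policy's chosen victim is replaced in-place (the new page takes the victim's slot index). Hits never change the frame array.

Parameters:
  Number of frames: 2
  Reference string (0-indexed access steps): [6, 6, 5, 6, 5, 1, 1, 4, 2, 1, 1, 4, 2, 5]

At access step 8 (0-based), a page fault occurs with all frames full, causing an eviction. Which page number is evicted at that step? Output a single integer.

Answer: 1

Derivation:
Step 0: ref 6 -> FAULT, frames=[6,-]
Step 1: ref 6 -> HIT, frames=[6,-]
Step 2: ref 5 -> FAULT, frames=[6,5]
Step 3: ref 6 -> HIT, frames=[6,5]
Step 4: ref 5 -> HIT, frames=[6,5]
Step 5: ref 1 -> FAULT, evict 6, frames=[1,5]
Step 6: ref 1 -> HIT, frames=[1,5]
Step 7: ref 4 -> FAULT, evict 5, frames=[1,4]
Step 8: ref 2 -> FAULT, evict 1, frames=[2,4]
At step 8: evicted page 1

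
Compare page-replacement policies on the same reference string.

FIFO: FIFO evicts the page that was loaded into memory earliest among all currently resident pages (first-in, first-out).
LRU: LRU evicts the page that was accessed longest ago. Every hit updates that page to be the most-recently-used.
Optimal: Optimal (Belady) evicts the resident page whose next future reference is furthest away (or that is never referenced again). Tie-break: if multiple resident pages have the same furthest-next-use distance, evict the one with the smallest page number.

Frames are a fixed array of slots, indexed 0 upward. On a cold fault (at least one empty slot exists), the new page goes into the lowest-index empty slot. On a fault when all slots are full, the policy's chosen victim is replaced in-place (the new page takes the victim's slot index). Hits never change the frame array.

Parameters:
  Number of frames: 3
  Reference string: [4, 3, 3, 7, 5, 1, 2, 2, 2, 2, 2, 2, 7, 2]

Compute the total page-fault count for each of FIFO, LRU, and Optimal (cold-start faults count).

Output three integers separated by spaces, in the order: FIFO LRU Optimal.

--- FIFO ---
  step 0: ref 4 -> FAULT, frames=[4,-,-] (faults so far: 1)
  step 1: ref 3 -> FAULT, frames=[4,3,-] (faults so far: 2)
  step 2: ref 3 -> HIT, frames=[4,3,-] (faults so far: 2)
  step 3: ref 7 -> FAULT, frames=[4,3,7] (faults so far: 3)
  step 4: ref 5 -> FAULT, evict 4, frames=[5,3,7] (faults so far: 4)
  step 5: ref 1 -> FAULT, evict 3, frames=[5,1,7] (faults so far: 5)
  step 6: ref 2 -> FAULT, evict 7, frames=[5,1,2] (faults so far: 6)
  step 7: ref 2 -> HIT, frames=[5,1,2] (faults so far: 6)
  step 8: ref 2 -> HIT, frames=[5,1,2] (faults so far: 6)
  step 9: ref 2 -> HIT, frames=[5,1,2] (faults so far: 6)
  step 10: ref 2 -> HIT, frames=[5,1,2] (faults so far: 6)
  step 11: ref 2 -> HIT, frames=[5,1,2] (faults so far: 6)
  step 12: ref 7 -> FAULT, evict 5, frames=[7,1,2] (faults so far: 7)
  step 13: ref 2 -> HIT, frames=[7,1,2] (faults so far: 7)
  FIFO total faults: 7
--- LRU ---
  step 0: ref 4 -> FAULT, frames=[4,-,-] (faults so far: 1)
  step 1: ref 3 -> FAULT, frames=[4,3,-] (faults so far: 2)
  step 2: ref 3 -> HIT, frames=[4,3,-] (faults so far: 2)
  step 3: ref 7 -> FAULT, frames=[4,3,7] (faults so far: 3)
  step 4: ref 5 -> FAULT, evict 4, frames=[5,3,7] (faults so far: 4)
  step 5: ref 1 -> FAULT, evict 3, frames=[5,1,7] (faults so far: 5)
  step 6: ref 2 -> FAULT, evict 7, frames=[5,1,2] (faults so far: 6)
  step 7: ref 2 -> HIT, frames=[5,1,2] (faults so far: 6)
  step 8: ref 2 -> HIT, frames=[5,1,2] (faults so far: 6)
  step 9: ref 2 -> HIT, frames=[5,1,2] (faults so far: 6)
  step 10: ref 2 -> HIT, frames=[5,1,2] (faults so far: 6)
  step 11: ref 2 -> HIT, frames=[5,1,2] (faults so far: 6)
  step 12: ref 7 -> FAULT, evict 5, frames=[7,1,2] (faults so far: 7)
  step 13: ref 2 -> HIT, frames=[7,1,2] (faults so far: 7)
  LRU total faults: 7
--- Optimal ---
  step 0: ref 4 -> FAULT, frames=[4,-,-] (faults so far: 1)
  step 1: ref 3 -> FAULT, frames=[4,3,-] (faults so far: 2)
  step 2: ref 3 -> HIT, frames=[4,3,-] (faults so far: 2)
  step 3: ref 7 -> FAULT, frames=[4,3,7] (faults so far: 3)
  step 4: ref 5 -> FAULT, evict 3, frames=[4,5,7] (faults so far: 4)
  step 5: ref 1 -> FAULT, evict 4, frames=[1,5,7] (faults so far: 5)
  step 6: ref 2 -> FAULT, evict 1, frames=[2,5,7] (faults so far: 6)
  step 7: ref 2 -> HIT, frames=[2,5,7] (faults so far: 6)
  step 8: ref 2 -> HIT, frames=[2,5,7] (faults so far: 6)
  step 9: ref 2 -> HIT, frames=[2,5,7] (faults so far: 6)
  step 10: ref 2 -> HIT, frames=[2,5,7] (faults so far: 6)
  step 11: ref 2 -> HIT, frames=[2,5,7] (faults so far: 6)
  step 12: ref 7 -> HIT, frames=[2,5,7] (faults so far: 6)
  step 13: ref 2 -> HIT, frames=[2,5,7] (faults so far: 6)
  Optimal total faults: 6

Answer: 7 7 6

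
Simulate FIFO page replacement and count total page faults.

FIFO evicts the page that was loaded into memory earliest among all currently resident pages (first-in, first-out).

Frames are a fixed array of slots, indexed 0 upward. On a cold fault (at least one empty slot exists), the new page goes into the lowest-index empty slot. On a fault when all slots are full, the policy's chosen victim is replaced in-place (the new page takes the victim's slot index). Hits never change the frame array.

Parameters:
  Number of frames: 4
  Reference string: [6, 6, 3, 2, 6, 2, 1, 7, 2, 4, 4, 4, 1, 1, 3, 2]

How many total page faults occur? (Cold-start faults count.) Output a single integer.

Step 0: ref 6 → FAULT, frames=[6,-,-,-]
Step 1: ref 6 → HIT, frames=[6,-,-,-]
Step 2: ref 3 → FAULT, frames=[6,3,-,-]
Step 3: ref 2 → FAULT, frames=[6,3,2,-]
Step 4: ref 6 → HIT, frames=[6,3,2,-]
Step 5: ref 2 → HIT, frames=[6,3,2,-]
Step 6: ref 1 → FAULT, frames=[6,3,2,1]
Step 7: ref 7 → FAULT (evict 6), frames=[7,3,2,1]
Step 8: ref 2 → HIT, frames=[7,3,2,1]
Step 9: ref 4 → FAULT (evict 3), frames=[7,4,2,1]
Step 10: ref 4 → HIT, frames=[7,4,2,1]
Step 11: ref 4 → HIT, frames=[7,4,2,1]
Step 12: ref 1 → HIT, frames=[7,4,2,1]
Step 13: ref 1 → HIT, frames=[7,4,2,1]
Step 14: ref 3 → FAULT (evict 2), frames=[7,4,3,1]
Step 15: ref 2 → FAULT (evict 1), frames=[7,4,3,2]
Total faults: 8

Answer: 8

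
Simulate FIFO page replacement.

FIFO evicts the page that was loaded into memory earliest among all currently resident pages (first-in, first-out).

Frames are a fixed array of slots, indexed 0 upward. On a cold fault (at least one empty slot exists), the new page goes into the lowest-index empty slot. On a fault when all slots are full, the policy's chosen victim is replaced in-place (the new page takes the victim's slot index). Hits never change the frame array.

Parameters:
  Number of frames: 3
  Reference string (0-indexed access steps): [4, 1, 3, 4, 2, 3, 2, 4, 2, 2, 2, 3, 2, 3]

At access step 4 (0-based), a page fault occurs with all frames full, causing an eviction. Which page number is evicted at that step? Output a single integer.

Answer: 4

Derivation:
Step 0: ref 4 -> FAULT, frames=[4,-,-]
Step 1: ref 1 -> FAULT, frames=[4,1,-]
Step 2: ref 3 -> FAULT, frames=[4,1,3]
Step 3: ref 4 -> HIT, frames=[4,1,3]
Step 4: ref 2 -> FAULT, evict 4, frames=[2,1,3]
At step 4: evicted page 4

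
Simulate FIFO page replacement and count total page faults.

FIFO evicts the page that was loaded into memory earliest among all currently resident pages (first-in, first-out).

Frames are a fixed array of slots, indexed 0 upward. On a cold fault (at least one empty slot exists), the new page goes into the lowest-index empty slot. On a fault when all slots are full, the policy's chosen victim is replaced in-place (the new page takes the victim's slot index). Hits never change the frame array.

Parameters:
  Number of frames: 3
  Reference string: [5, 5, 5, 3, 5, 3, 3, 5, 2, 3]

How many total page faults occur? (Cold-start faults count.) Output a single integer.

Step 0: ref 5 → FAULT, frames=[5,-,-]
Step 1: ref 5 → HIT, frames=[5,-,-]
Step 2: ref 5 → HIT, frames=[5,-,-]
Step 3: ref 3 → FAULT, frames=[5,3,-]
Step 4: ref 5 → HIT, frames=[5,3,-]
Step 5: ref 3 → HIT, frames=[5,3,-]
Step 6: ref 3 → HIT, frames=[5,3,-]
Step 7: ref 5 → HIT, frames=[5,3,-]
Step 8: ref 2 → FAULT, frames=[5,3,2]
Step 9: ref 3 → HIT, frames=[5,3,2]
Total faults: 3

Answer: 3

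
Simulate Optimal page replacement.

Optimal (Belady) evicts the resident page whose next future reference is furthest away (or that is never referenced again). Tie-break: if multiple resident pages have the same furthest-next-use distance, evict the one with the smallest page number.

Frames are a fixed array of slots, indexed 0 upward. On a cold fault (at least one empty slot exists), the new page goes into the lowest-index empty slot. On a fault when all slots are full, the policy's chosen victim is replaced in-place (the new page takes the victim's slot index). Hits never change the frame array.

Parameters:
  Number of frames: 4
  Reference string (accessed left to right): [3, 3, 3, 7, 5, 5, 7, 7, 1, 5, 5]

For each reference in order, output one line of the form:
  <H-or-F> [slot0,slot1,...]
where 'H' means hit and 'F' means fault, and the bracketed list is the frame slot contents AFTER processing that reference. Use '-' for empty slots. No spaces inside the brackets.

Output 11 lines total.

F [3,-,-,-]
H [3,-,-,-]
H [3,-,-,-]
F [3,7,-,-]
F [3,7,5,-]
H [3,7,5,-]
H [3,7,5,-]
H [3,7,5,-]
F [3,7,5,1]
H [3,7,5,1]
H [3,7,5,1]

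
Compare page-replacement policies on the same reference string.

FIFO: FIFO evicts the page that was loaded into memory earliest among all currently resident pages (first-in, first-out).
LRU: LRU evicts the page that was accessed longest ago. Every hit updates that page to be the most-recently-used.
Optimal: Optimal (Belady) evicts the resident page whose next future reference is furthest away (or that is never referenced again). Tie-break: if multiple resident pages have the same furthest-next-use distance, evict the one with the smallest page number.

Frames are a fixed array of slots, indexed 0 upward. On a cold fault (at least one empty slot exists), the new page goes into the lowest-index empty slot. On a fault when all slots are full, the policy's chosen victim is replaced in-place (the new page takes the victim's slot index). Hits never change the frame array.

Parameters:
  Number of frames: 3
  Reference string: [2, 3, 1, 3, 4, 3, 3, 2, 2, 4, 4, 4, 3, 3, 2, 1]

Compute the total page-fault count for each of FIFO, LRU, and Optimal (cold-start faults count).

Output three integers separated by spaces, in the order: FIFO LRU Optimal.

--- FIFO ---
  step 0: ref 2 -> FAULT, frames=[2,-,-] (faults so far: 1)
  step 1: ref 3 -> FAULT, frames=[2,3,-] (faults so far: 2)
  step 2: ref 1 -> FAULT, frames=[2,3,1] (faults so far: 3)
  step 3: ref 3 -> HIT, frames=[2,3,1] (faults so far: 3)
  step 4: ref 4 -> FAULT, evict 2, frames=[4,3,1] (faults so far: 4)
  step 5: ref 3 -> HIT, frames=[4,3,1] (faults so far: 4)
  step 6: ref 3 -> HIT, frames=[4,3,1] (faults so far: 4)
  step 7: ref 2 -> FAULT, evict 3, frames=[4,2,1] (faults so far: 5)
  step 8: ref 2 -> HIT, frames=[4,2,1] (faults so far: 5)
  step 9: ref 4 -> HIT, frames=[4,2,1] (faults so far: 5)
  step 10: ref 4 -> HIT, frames=[4,2,1] (faults so far: 5)
  step 11: ref 4 -> HIT, frames=[4,2,1] (faults so far: 5)
  step 12: ref 3 -> FAULT, evict 1, frames=[4,2,3] (faults so far: 6)
  step 13: ref 3 -> HIT, frames=[4,2,3] (faults so far: 6)
  step 14: ref 2 -> HIT, frames=[4,2,3] (faults so far: 6)
  step 15: ref 1 -> FAULT, evict 4, frames=[1,2,3] (faults so far: 7)
  FIFO total faults: 7
--- LRU ---
  step 0: ref 2 -> FAULT, frames=[2,-,-] (faults so far: 1)
  step 1: ref 3 -> FAULT, frames=[2,3,-] (faults so far: 2)
  step 2: ref 1 -> FAULT, frames=[2,3,1] (faults so far: 3)
  step 3: ref 3 -> HIT, frames=[2,3,1] (faults so far: 3)
  step 4: ref 4 -> FAULT, evict 2, frames=[4,3,1] (faults so far: 4)
  step 5: ref 3 -> HIT, frames=[4,3,1] (faults so far: 4)
  step 6: ref 3 -> HIT, frames=[4,3,1] (faults so far: 4)
  step 7: ref 2 -> FAULT, evict 1, frames=[4,3,2] (faults so far: 5)
  step 8: ref 2 -> HIT, frames=[4,3,2] (faults so far: 5)
  step 9: ref 4 -> HIT, frames=[4,3,2] (faults so far: 5)
  step 10: ref 4 -> HIT, frames=[4,3,2] (faults so far: 5)
  step 11: ref 4 -> HIT, frames=[4,3,2] (faults so far: 5)
  step 12: ref 3 -> HIT, frames=[4,3,2] (faults so far: 5)
  step 13: ref 3 -> HIT, frames=[4,3,2] (faults so far: 5)
  step 14: ref 2 -> HIT, frames=[4,3,2] (faults so far: 5)
  step 15: ref 1 -> FAULT, evict 4, frames=[1,3,2] (faults so far: 6)
  LRU total faults: 6
--- Optimal ---
  step 0: ref 2 -> FAULT, frames=[2,-,-] (faults so far: 1)
  step 1: ref 3 -> FAULT, frames=[2,3,-] (faults so far: 2)
  step 2: ref 1 -> FAULT, frames=[2,3,1] (faults so far: 3)
  step 3: ref 3 -> HIT, frames=[2,3,1] (faults so far: 3)
  step 4: ref 4 -> FAULT, evict 1, frames=[2,3,4] (faults so far: 4)
  step 5: ref 3 -> HIT, frames=[2,3,4] (faults so far: 4)
  step 6: ref 3 -> HIT, frames=[2,3,4] (faults so far: 4)
  step 7: ref 2 -> HIT, frames=[2,3,4] (faults so far: 4)
  step 8: ref 2 -> HIT, frames=[2,3,4] (faults so far: 4)
  step 9: ref 4 -> HIT, frames=[2,3,4] (faults so far: 4)
  step 10: ref 4 -> HIT, frames=[2,3,4] (faults so far: 4)
  step 11: ref 4 -> HIT, frames=[2,3,4] (faults so far: 4)
  step 12: ref 3 -> HIT, frames=[2,3,4] (faults so far: 4)
  step 13: ref 3 -> HIT, frames=[2,3,4] (faults so far: 4)
  step 14: ref 2 -> HIT, frames=[2,3,4] (faults so far: 4)
  step 15: ref 1 -> FAULT, evict 2, frames=[1,3,4] (faults so far: 5)
  Optimal total faults: 5

Answer: 7 6 5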